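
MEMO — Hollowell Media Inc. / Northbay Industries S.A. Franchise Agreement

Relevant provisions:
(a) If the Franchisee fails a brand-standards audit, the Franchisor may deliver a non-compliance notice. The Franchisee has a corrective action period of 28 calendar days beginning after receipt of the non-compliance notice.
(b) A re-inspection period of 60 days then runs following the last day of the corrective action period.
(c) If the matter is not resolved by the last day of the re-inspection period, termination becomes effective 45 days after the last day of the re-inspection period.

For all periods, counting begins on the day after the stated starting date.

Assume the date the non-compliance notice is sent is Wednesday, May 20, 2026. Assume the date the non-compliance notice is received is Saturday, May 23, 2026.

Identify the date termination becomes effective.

The last day of the corrective action period: May 23, 2026 + 28 days = June 20, 2026.
The last day of the re-inspection period: June 20, 2026 + 60 days = August 19, 2026.
The date termination becomes effective: August 19, 2026 + 45 days = October 3, 2026.

October 3, 2026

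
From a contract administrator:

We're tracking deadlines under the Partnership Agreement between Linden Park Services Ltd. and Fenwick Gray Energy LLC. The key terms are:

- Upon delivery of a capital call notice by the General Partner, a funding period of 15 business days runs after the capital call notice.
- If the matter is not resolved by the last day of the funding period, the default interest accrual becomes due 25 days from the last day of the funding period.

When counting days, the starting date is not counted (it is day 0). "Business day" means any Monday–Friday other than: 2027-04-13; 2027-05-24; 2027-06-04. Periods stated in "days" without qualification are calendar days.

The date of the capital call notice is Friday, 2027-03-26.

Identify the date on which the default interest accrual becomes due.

2027-05-14

The last day of the funding period: counting 15 business days from Friday, 2027-03-26 (Mar 29, Mar 30, Mar 31, Apr 1, …, Apr 15, Apr 16, Apr 19, skipping weekends and the listed holiday on Apr 13) reaches Monday, 2027-04-19.
The date on which the default interest accrual becomes due: 25 calendar days after 2027-04-19 is 2027-05-14.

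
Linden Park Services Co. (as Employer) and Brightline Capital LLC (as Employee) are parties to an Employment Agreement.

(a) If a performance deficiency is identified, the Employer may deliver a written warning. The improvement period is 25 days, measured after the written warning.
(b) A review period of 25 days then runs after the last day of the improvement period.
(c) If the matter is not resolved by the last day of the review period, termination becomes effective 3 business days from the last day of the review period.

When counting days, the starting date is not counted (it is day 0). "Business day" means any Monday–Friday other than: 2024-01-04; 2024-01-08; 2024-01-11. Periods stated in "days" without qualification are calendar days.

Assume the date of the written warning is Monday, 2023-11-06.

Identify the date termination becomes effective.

2023-12-29

Adding 25 calendar days to 2023-11-06 gives 2023-12-01, which is the last day of the improvement period.
The last day of the review period: 25 calendar days after 2023-12-01 is 2023-12-26.
From Tuesday, 2023-12-26, 3 business days (Dec 27, Dec 28, Dec 29, skipping weekends) brings us to Friday, 2023-12-29, which is the date termination becomes effective.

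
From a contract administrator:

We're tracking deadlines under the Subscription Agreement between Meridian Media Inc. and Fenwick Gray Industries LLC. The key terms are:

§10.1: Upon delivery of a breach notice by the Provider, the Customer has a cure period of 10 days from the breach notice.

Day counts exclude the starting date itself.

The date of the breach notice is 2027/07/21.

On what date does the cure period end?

2027/07/31

Adding 10 calendar days to 2027/07/21 gives 2027/07/31, which is the last day of the cure period.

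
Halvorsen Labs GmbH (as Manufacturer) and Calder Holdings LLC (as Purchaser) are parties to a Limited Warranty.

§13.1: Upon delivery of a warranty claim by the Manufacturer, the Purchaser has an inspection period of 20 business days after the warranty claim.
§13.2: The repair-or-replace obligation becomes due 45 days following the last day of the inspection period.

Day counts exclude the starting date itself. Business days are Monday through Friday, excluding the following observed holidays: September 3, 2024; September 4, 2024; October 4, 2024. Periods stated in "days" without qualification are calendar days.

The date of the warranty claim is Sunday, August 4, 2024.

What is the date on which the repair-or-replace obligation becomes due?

October 14, 2024

The last day of the inspection period: counting 20 business days from Sunday, August 4, 2024 (Aug 5, Aug 6, Aug 7, Aug 8, …, Aug 28, Aug 29, Aug 30, skipping weekends) reaches Friday, August 30, 2024.
The date on which the repair-or-replace obligation becomes due: 45 calendar days after August 30, 2024 is October 14, 2024.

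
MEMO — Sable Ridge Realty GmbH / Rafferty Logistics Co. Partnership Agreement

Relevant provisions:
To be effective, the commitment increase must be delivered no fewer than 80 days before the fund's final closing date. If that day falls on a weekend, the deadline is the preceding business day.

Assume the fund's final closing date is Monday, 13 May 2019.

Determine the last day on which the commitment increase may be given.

13 May 2019 minus 80 days is 22 February 2019. That is a Friday, so no adjustment is needed.

22 February 2019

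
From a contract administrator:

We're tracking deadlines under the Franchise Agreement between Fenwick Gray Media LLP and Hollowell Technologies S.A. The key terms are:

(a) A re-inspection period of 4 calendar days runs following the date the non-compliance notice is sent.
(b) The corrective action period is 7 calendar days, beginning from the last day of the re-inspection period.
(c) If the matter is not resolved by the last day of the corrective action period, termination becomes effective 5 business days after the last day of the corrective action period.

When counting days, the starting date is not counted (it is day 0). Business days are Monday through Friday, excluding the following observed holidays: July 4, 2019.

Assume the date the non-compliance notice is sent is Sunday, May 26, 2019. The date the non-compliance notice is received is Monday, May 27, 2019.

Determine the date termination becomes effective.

The last day of the re-inspection period: May 26, 2019 + 4 days = May 30, 2019.
The last day of the corrective action period: 7 calendar days after May 30, 2019 is June 6, 2019.
From Thursday, June 6, 2019, 5 business days (Jun 7, Jun 10, Jun 11, Jun 12, Jun 13, skipping weekends) brings us to Thursday, June 13, 2019, which is the date termination becomes effective.

June 13, 2019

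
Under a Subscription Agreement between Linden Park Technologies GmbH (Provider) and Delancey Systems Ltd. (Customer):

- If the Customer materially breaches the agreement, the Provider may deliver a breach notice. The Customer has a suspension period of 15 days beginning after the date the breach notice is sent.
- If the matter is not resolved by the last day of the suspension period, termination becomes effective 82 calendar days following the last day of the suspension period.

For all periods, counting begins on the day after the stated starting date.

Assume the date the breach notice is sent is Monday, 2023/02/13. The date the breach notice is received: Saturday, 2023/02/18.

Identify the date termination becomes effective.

The last day of the suspension period: 15 calendar days after 2023/02/13 is 2023/02/28.
The date termination becomes effective: 82 calendar days after 2023/02/28 is 2023/05/21.

2023/05/21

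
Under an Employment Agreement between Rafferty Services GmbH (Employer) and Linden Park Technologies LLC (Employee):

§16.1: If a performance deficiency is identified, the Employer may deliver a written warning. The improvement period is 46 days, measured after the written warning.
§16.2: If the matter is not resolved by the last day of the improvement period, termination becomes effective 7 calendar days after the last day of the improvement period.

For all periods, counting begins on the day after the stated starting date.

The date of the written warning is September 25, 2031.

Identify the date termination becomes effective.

The last day of the improvement period: September 25, 2031 + 46 days = November 10, 2031.
Adding 7 calendar days to November 10, 2031 gives November 17, 2031, which is the date termination becomes effective.

November 17, 2031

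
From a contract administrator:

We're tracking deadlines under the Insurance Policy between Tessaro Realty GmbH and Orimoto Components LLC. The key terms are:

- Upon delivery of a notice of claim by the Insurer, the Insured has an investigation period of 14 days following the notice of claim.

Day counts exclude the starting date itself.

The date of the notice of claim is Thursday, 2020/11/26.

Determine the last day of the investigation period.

The last day of the investigation period: 2020/11/26 + 14 days = 2020/12/10.

2020/12/10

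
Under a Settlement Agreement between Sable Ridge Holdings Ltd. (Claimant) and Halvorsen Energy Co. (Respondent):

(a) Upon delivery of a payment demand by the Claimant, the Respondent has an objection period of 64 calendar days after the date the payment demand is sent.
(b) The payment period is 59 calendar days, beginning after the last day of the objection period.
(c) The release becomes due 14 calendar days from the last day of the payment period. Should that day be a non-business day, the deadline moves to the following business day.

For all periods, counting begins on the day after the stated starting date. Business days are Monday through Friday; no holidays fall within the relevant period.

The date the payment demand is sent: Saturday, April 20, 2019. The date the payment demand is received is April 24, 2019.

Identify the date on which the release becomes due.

The last day of the objection period: April 20, 2019 + 64 days = June 23, 2019.
The last day of the payment period: 59 calendar days after June 23, 2019 is August 21, 2019.
The date on which the release becomes due: 14 calendar days after August 21, 2019 is September 4, 2019. September 4, 2019 is a Wednesday, so no roll-forward applies.

September 4, 2019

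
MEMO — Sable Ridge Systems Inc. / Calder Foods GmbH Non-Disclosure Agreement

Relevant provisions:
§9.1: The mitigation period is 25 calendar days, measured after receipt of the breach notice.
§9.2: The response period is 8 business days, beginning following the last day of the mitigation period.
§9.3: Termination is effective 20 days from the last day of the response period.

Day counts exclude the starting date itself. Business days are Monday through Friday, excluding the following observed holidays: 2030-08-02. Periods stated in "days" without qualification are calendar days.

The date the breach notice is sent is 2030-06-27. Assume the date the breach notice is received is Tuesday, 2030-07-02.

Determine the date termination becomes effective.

The last day of the mitigation period: 25 calendar days after 2030-07-02 is 2030-07-27.
The last day of the response period: counting 8 business days from Saturday, 2030-07-27 (Jul 29, Jul 30, Jul 31, Aug 1, Aug 5, Aug 6, Aug 7, Aug 8, skipping weekends and the listed holiday on Aug 2) reaches Thursday, 2030-08-08.
Adding 20 calendar days to 2030-08-08 gives 2030-08-28, which is the date termination becomes effective.

2030-08-28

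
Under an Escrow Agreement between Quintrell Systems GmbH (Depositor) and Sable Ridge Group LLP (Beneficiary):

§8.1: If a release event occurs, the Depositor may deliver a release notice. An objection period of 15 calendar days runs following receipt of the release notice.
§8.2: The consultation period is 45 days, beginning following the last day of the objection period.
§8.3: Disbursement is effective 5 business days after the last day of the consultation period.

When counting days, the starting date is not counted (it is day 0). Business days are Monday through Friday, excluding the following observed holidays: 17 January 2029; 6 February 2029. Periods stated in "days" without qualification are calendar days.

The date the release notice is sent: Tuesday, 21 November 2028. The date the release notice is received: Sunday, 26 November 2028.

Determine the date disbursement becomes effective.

1 February 2029

The last day of the objection period: 15 calendar days after 26 November 2028 is 11 December 2028.
Adding 45 calendar days to 11 December 2028 gives 25 January 2029, which is the last day of the consultation period.
The date disbursement becomes effective: 5 business days after Thursday, 25 January 2029, skipping weekends — Jan 26, Jan 29, Jan 30, Jan 31, Feb 1 — lands on Thursday, 1 February 2029.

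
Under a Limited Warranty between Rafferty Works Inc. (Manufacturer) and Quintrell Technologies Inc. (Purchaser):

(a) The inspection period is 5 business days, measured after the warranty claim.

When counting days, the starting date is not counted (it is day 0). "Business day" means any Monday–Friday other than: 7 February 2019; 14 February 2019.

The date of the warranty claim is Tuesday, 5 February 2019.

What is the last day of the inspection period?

13 February 2019

From Tuesday, 5 February 2019, 5 business days (Feb 6, Feb 8, Feb 11, Feb 12, Feb 13, skipping weekends and the listed holiday on Feb 7) brings us to Wednesday, 13 February 2019, which is the last day of the inspection period.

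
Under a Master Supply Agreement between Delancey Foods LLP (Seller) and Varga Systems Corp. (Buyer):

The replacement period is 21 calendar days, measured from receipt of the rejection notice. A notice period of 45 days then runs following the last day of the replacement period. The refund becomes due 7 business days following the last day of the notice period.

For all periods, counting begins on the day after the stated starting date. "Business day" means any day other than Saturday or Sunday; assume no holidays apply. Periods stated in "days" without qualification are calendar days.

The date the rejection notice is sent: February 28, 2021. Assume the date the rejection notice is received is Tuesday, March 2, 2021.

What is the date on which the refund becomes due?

Adding 21 calendar days to March 2, 2021 gives March 23, 2021, which is the last day of the replacement period.
Adding 45 calendar days to March 23, 2021 gives May 7, 2021, which is the last day of the notice period.
The date on which the refund becomes due: 7 business days after Friday, May 7, 2021, skipping weekends — May 10, May 11, May 12, May 13, May 14, May 17, May 18 — lands on Tuesday, May 18, 2021.

May 18, 2021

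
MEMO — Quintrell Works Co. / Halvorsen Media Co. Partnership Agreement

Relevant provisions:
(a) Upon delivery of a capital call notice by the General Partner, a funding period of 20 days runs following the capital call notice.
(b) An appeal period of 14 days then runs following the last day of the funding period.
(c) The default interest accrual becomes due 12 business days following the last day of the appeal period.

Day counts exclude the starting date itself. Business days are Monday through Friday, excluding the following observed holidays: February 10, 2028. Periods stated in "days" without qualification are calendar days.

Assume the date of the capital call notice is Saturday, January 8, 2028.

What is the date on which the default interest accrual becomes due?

The last day of the funding period: January 8, 2028 + 20 days = January 28, 2028.
Adding 14 calendar days to January 28, 2028 gives February 11, 2028, which is the last day of the appeal period.
The date on which the default interest accrual becomes due: 12 business days after Friday, February 11, 2028, skipping weekends — Feb 14, Feb 15, Feb 16, Feb 17, …, Feb 25, Feb 28, Feb 29 — lands on Tuesday, February 29, 2028.

February 29, 2028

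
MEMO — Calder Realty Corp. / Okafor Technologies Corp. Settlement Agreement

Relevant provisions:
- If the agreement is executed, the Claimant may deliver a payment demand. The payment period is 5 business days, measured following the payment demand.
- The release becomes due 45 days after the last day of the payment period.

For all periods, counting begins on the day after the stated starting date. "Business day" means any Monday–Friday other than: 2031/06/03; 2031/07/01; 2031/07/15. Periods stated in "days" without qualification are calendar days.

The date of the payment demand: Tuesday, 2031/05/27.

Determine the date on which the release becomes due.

2031/07/19

The last day of the payment period: 5 business days after Tuesday, 2031/05/27, skipping weekends and the listed holiday on Jun 3 — May 28, May 29, May 30, Jun 2, Jun 4 — lands on Wednesday, 2031/06/04.
The date on which the release becomes due: 2031/06/04 + 45 days = 2031/07/19.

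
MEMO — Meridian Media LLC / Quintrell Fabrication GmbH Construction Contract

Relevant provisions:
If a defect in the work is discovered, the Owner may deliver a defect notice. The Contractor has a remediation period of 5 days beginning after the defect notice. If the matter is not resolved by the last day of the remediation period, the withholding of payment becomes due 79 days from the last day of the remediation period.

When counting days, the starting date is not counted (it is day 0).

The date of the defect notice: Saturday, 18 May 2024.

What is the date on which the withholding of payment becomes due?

10 August 2024

The last day of the remediation period: 18 May 2024 + 5 days = 23 May 2024.
The date on which the withholding of payment becomes due: 79 calendar days after 23 May 2024 is 10 August 2024.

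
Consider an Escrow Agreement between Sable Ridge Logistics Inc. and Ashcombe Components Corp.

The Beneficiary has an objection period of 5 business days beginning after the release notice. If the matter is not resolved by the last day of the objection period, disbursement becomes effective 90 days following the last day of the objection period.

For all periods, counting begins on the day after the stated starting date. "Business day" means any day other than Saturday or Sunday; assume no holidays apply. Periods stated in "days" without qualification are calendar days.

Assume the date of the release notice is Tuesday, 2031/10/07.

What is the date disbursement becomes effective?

From Tuesday, 2031/10/07, 5 business days (Oct 8, Oct 9, Oct 10, Oct 13, Oct 14, skipping weekends) brings us to Tuesday, 2031/10/14, which is the last day of the objection period.
Adding 90 calendar days to 2031/10/14 gives 2032/01/12, which is the date disbursement becomes effective.

2032/01/12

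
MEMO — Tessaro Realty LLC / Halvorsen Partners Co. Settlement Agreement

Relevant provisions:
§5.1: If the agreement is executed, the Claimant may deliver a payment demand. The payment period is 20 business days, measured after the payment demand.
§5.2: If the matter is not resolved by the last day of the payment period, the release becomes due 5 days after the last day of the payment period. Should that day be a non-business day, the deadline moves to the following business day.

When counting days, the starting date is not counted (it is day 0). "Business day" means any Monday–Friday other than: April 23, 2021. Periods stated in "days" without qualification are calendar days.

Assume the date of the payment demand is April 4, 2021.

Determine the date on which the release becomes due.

From Sunday, April 4, 2021, 20 business days (Apr 5, Apr 6, Apr 7, Apr 8, …, Apr 29, Apr 30, May 3, skipping weekends and the listed holiday on Apr 23) brings us to Monday, May 3, 2021, which is the last day of the payment period.
The date on which the release becomes due: 5 calendar days after May 3, 2021 is May 8, 2021. That falls on a Saturday, so it rolls to the next business day, Monday, May 10, 2021.

May 10, 2021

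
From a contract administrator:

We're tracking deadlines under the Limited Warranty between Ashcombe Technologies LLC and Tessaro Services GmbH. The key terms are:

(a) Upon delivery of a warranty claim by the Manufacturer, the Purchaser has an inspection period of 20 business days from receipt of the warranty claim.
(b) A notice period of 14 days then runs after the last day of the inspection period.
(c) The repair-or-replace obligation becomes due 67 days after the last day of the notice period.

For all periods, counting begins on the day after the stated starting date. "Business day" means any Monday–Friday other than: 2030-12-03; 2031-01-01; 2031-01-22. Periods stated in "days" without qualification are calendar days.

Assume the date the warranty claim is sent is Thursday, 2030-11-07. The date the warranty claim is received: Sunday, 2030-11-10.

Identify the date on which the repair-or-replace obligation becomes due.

The last day of the inspection period: counting 20 business days from Sunday, 2030-11-10 (Nov 11, Nov 12, Nov 13, Nov 14, …, Dec 5, Dec 6, Dec 9, skipping weekends and the listed holiday on Dec 3) reaches Monday, 2030-12-09.
Adding 14 calendar days to 2030-12-09 gives 2030-12-23, which is the last day of the notice period.
The date on which the repair-or-replace obligation becomes due: 67 calendar days after 2030-12-23 is 2031-02-28.

2031-02-28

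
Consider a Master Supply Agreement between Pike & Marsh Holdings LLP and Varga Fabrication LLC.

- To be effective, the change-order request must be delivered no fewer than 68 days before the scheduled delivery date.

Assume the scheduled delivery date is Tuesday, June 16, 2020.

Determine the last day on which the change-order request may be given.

Counting back 68 calendar days from June 16, 2020 gives April 9, 2020.

April 9, 2020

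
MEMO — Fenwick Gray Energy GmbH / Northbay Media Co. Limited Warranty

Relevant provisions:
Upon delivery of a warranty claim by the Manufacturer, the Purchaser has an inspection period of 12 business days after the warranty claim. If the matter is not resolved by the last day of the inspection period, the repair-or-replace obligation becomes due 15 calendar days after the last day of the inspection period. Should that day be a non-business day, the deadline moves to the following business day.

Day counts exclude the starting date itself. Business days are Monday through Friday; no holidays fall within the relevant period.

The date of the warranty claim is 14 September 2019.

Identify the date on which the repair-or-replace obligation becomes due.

16 October 2019

The last day of the inspection period: 12 business days after Saturday, 14 September 2019, skipping weekends — Sep 16, Sep 17, Sep 18, Sep 19, …, Sep 27, Sep 30, Oct 1 — lands on Tuesday, 1 October 2019.
Adding 15 calendar days to 1 October 2019 gives 16 October 2019, which is the date on which the repair-or-replace obligation becomes due. 16 October 2019 is a Wednesday, so no roll-forward applies.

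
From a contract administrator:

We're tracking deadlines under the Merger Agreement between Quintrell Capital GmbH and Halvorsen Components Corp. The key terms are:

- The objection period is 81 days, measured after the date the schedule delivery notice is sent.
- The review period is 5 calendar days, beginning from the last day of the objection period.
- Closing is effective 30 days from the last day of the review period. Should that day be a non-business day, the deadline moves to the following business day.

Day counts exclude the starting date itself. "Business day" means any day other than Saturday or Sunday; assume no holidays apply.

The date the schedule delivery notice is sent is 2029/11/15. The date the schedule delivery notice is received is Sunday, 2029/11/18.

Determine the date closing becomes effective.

2030/03/11

The last day of the objection period: 81 calendar days after 2029/11/15 is 2030/02/04.
The last day of the review period: 2030/02/04 + 5 days = 2030/02/09.
The date closing becomes effective: 30 calendar days after 2030/02/09 is 2030/03/11. 2030/03/11 is a Monday, so no roll-forward applies.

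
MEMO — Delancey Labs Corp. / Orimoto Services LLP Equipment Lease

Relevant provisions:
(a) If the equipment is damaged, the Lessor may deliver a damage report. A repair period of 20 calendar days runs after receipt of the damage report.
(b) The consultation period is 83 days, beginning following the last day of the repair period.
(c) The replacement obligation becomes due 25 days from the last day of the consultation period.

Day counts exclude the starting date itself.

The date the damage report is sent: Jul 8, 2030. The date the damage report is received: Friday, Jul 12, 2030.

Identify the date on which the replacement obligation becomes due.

The last day of the repair period: Jul 12, 2030 + 20 days = Aug 1, 2030.
The last day of the consultation period: Aug 1, 2030 + 83 days = Oct 23, 2030.
The date on which the replacement obligation becomes due: 25 calendar days after Oct 23, 2030 is Nov 17, 2030.

Nov 17, 2030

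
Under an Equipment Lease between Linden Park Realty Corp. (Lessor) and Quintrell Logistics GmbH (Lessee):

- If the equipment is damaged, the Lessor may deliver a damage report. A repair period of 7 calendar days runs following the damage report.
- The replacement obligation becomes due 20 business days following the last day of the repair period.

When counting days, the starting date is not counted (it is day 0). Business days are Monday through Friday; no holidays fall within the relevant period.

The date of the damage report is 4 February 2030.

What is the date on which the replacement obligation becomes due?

The last day of the repair period: 7 calendar days after 4 February 2030 is 11 February 2030.
The date on which the replacement obligation becomes due: counting 20 business days from Monday, 11 February 2030 (Feb 12, Feb 13, Feb 14, Feb 15, …, Mar 7, Mar 8, Mar 11, skipping weekends) reaches Monday, 11 March 2030.

11 March 2030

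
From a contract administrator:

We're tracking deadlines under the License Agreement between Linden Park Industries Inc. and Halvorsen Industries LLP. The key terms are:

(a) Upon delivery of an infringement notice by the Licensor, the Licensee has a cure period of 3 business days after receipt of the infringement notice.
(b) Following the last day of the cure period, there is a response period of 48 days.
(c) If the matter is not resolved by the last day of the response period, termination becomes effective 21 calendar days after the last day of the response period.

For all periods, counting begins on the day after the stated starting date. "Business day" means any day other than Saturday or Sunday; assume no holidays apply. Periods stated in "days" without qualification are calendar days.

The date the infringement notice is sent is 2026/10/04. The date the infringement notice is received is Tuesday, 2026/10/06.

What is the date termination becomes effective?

2026/12/17

The last day of the cure period: 3 business days after Tuesday, 2026/10/06, skipping weekends — Oct 7, Oct 8, Oct 9 — lands on Friday, 2026/10/09.
The last day of the response period: 2026/10/09 + 48 days = 2026/11/26.
The date termination becomes effective: 21 calendar days after 2026/11/26 is 2026/12/17.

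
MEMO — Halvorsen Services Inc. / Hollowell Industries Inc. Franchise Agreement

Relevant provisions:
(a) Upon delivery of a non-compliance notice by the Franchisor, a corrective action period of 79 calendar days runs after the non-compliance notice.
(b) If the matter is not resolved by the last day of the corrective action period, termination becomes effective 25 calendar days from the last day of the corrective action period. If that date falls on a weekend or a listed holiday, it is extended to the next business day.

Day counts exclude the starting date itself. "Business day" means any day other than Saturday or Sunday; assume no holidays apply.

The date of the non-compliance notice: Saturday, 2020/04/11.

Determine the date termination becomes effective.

2020/07/24

Adding 79 calendar days to 2020/04/11 gives 2020/06/29, which is the last day of the corrective action period.
The date termination becomes effective: 2020/06/29 + 25 days = 2020/07/24. 2020/07/24 is a Friday, so no roll-forward applies.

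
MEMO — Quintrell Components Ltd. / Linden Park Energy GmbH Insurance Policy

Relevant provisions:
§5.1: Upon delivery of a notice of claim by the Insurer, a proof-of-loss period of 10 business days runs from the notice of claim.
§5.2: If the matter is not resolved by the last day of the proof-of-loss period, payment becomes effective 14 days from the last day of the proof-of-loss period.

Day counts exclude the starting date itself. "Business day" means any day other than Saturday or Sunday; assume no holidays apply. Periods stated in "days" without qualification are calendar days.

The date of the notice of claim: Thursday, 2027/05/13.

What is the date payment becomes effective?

The last day of the proof-of-loss period: 10 business days after Thursday, 2027/05/13, skipping weekends — May 14, May 17, May 18, May 19, May 20, May 21, May 24, May 25, May 26, May 27 — lands on Thursday, 2027/05/27.
The date payment becomes effective: 2027/05/27 + 14 days = 2027/06/10.

2027/06/10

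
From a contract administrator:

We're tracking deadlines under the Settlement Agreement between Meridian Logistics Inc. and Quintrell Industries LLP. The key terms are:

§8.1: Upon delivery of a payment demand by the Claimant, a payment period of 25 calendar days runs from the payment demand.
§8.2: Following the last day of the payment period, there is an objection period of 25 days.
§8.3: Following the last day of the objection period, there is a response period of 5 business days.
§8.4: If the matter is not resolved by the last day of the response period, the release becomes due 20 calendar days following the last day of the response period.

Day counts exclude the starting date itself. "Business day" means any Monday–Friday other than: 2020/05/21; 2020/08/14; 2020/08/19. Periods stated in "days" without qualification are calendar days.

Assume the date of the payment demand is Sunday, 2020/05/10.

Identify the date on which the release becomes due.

2020/07/26

The last day of the payment period: 25 calendar days after 2020/05/10 is 2020/06/04.
The last day of the objection period: 2020/06/04 + 25 days = 2020/06/29.
The last day of the response period: counting 5 business days from Monday, 2020/06/29 (Jun 30, Jul 1, Jul 2, Jul 3, Jul 6, skipping weekends) reaches Monday, 2020/07/06.
Adding 20 calendar days to 2020/07/06 gives 2020/07/26, which is the date on which the release becomes due.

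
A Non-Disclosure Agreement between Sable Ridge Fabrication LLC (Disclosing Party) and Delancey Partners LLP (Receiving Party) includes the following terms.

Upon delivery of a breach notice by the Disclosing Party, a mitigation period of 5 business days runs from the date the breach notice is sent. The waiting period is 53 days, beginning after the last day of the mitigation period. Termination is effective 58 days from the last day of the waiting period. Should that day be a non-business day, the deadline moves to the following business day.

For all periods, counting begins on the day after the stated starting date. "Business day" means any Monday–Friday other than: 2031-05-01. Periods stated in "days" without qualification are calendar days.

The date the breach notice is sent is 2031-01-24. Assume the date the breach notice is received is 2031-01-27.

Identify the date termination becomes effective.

2031-05-22

From Friday, 2031-01-24, 5 business days (Jan 27, Jan 28, Jan 29, Jan 30, Jan 31, skipping weekends) brings us to Friday, 2031-01-31, which is the last day of the mitigation period.
The last day of the waiting period: 2031-01-31 + 53 days = 2031-03-25.
The date termination becomes effective: 58 calendar days after 2031-03-25 is 2031-05-22. 2031-05-22 is a Thursday and is not a listed holiday, so no roll-forward applies.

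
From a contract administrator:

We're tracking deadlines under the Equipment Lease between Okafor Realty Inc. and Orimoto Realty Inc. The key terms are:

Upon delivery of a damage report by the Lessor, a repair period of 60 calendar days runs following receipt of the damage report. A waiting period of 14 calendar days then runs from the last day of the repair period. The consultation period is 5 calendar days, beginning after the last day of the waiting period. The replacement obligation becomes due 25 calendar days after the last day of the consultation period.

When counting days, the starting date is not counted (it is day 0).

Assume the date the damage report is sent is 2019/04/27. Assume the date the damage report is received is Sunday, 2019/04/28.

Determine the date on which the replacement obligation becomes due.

2019/08/10

The last day of the repair period: 60 calendar days after 2019/04/28 is 2019/06/27.
The last day of the waiting period: 14 calendar days after 2019/06/27 is 2019/07/11.
The last day of the consultation period: 5 calendar days after 2019/07/11 is 2019/07/16.
The date on which the replacement obligation becomes due: 25 calendar days after 2019/07/16 is 2019/08/10.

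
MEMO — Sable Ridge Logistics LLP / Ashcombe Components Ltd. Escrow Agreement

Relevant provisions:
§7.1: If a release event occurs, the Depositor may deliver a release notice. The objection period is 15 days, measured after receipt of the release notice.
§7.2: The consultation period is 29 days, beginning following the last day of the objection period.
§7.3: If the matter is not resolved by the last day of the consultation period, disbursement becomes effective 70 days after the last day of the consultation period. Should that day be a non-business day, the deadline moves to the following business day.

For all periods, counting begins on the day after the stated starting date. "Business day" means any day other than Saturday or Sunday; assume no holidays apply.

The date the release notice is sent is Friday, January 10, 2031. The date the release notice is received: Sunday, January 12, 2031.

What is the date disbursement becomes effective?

May 6, 2031

Adding 15 calendar days to January 12, 2031 gives January 27, 2031, which is the last day of the objection period.
Adding 29 calendar days to January 27, 2031 gives February 25, 2031, which is the last day of the consultation period.
The date disbursement becomes effective: 70 calendar days after February 25, 2031 is May 6, 2031. May 6, 2031 is a Tuesday, so no roll-forward applies.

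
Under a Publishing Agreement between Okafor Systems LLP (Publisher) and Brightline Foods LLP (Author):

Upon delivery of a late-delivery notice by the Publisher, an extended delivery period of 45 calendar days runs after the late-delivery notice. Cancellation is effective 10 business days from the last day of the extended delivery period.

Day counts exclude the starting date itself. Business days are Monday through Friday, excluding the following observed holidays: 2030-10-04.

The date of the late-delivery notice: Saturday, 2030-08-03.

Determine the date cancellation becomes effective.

2030-10-01

The last day of the extended delivery period: 2030-08-03 + 45 days = 2030-09-17.
The date cancellation becomes effective: 10 business days after Tuesday, 2030-09-17, skipping weekends — Sep 18, Sep 19, Sep 20, Sep 23, Sep 24, Sep 25, Sep 26, Sep 27, Sep 30, Oct 1 — lands on Tuesday, 2030-10-01.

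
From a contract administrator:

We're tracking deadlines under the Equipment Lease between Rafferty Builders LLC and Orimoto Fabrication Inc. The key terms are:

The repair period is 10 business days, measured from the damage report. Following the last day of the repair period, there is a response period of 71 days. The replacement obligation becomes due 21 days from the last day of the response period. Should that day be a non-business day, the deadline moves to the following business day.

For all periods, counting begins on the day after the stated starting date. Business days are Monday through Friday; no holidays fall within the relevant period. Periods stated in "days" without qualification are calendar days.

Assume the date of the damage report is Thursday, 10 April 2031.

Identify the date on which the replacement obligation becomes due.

25 July 2031

The last day of the repair period: counting 10 business days from Thursday, 10 April 2031 (Apr 11, Apr 14, Apr 15, Apr 16, Apr 17, Apr 18, Apr 21, Apr 22, Apr 23, Apr 24, skipping weekends) reaches Thursday, 24 April 2031.
Adding 71 calendar days to 24 April 2031 gives 4 July 2031, which is the last day of the response period.
The date on which the replacement obligation becomes due: 21 calendar days after 4 July 2031 is 25 July 2031. 25 July 2031 is a Friday, so no roll-forward applies.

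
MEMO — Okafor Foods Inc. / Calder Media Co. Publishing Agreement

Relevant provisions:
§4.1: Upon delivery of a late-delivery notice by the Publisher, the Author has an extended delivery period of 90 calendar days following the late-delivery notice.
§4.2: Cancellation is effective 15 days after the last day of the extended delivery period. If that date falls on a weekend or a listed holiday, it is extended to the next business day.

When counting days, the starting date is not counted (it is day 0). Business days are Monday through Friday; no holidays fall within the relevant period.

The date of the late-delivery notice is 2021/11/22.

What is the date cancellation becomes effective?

2022/03/07

Adding 90 calendar days to 2021/11/22 gives 2022/02/20, which is the last day of the extended delivery period.
Adding 15 calendar days to 2022/02/20 gives 2022/03/07, which is the date cancellation becomes effective. 2022/03/07 is a Monday, so no roll-forward applies.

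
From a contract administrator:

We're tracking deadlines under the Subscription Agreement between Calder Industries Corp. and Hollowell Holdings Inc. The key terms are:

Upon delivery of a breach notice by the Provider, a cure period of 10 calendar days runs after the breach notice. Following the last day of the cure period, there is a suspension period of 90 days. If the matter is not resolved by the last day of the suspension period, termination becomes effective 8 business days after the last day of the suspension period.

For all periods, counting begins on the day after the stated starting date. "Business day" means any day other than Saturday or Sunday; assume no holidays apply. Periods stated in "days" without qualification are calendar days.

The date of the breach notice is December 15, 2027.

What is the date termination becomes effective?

April 5, 2028

The last day of the cure period: December 15, 2027 + 10 days = December 25, 2027.
The last day of the suspension period: December 25, 2027 + 90 days = March 24, 2028.
The date termination becomes effective: counting 8 business days from Friday, March 24, 2028 (Mar 27, Mar 28, Mar 29, Mar 30, Mar 31, Apr 3, Apr 4, Apr 5, skipping weekends) reaches Wednesday, April 5, 2028.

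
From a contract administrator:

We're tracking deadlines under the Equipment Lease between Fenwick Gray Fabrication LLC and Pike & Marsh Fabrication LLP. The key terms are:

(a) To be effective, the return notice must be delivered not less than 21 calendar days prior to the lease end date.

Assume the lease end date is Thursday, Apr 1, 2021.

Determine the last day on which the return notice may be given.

Counting back 21 calendar days from Apr 1, 2021 gives Mar 11, 2021.

Mar 11, 2021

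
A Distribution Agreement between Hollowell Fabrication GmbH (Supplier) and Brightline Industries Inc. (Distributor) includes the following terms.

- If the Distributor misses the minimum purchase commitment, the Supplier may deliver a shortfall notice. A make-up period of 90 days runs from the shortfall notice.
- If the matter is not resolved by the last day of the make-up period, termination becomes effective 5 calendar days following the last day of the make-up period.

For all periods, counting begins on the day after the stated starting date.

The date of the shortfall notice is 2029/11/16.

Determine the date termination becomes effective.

2030/02/19

The last day of the make-up period: 90 calendar days after 2029/11/16 is 2030/02/14.
The date termination becomes effective: 5 calendar days after 2030/02/14 is 2030/02/19.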